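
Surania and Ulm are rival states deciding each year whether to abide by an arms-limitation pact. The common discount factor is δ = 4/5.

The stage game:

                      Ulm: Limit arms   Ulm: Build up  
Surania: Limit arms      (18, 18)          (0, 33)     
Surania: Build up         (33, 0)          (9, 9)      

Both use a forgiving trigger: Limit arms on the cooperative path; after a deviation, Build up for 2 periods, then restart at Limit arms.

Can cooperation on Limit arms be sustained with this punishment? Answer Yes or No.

Comparing payoff streams over the 3 periods until play realigns: cooperate → 18(1+δ+…+δ^2); deviate → 33 + 9(δ+…+δ^2).
Cooperation is sustained iff (18−9)(δ+…+δ^2) ≥ 33−18.
δ+…+δ^2 = 4/5·(1−(4/5)^2)/(1−4/5) = 1.4400, and (33−18)/(18−9) = 1.6667.
1.4400 < 1.6667, so cooperation is not sustainable.

No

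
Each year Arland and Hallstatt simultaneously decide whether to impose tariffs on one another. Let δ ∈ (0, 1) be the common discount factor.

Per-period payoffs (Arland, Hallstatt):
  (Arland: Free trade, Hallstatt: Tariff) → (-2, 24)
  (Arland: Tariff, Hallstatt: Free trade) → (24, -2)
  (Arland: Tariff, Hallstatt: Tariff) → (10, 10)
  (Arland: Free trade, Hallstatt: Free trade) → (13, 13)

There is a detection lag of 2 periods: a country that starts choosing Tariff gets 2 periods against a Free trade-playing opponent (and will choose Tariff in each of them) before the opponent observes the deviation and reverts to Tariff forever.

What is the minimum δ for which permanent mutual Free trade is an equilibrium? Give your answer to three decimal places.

The best deviation is to choose Tariff for all 2 undetected periods, earning 24 each, then 10 forever once detected.
Deviation value: 24(1−δ^2)/(1−δ) + 10δ^2/(1−δ); cooperation value: 13/(1−δ).
IC: 13 ≥ 24(1−δ^2) + 10δ^2 = 24 − 14δ^2.
So δ^2 ≥ 11/14, giving δ ≥ (11/14)^(1/2) ≈ 0.886.

0.886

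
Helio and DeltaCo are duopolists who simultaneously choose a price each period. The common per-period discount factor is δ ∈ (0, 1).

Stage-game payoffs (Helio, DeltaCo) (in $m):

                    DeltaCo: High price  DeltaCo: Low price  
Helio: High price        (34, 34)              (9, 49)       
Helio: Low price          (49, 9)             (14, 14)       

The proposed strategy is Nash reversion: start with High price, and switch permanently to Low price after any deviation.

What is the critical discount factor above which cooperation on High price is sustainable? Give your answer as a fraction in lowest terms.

Cooperation forever yields 34 each period: 34/(1−δ).
Deviating yields 49 once, then 14 forever: 49 + 14δ/(1−δ).
No profitable deviation requires 34/(1−δ) ≥ 49 + 14δ/(1−δ).
Multiplying by (1−δ): 34 ≥ 49(1−δ) + 14δ = 49 − 35δ.
So 35δ ≥ 15, i.e. δ ≥ 15/35 = 3/7.

3/7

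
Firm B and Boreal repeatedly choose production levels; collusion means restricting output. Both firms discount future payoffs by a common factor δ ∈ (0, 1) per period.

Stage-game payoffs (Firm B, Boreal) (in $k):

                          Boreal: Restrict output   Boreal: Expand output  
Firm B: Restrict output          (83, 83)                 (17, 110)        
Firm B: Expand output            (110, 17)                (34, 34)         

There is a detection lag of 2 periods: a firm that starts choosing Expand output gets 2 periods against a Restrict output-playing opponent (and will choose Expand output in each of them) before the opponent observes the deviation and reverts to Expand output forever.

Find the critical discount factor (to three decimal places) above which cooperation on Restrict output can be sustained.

0.596

Deviating for the 2 undetected periods gains 110−83 = 27 per period over cooperation, then loses 83−34 = 49 per period forever once punishment starts.
Gain: 27(1 + δ + … + δ^1); loss: 49·δ^2/(1−δ).
No profitable deviation ⇔ 27(1−δ^2) ≤ 49·δ^2, i.e. δ^2 ≥ 27/(27+49) = 27/76.
Hence δ ≥ (27/76)^(1/2) ≈ 0.596.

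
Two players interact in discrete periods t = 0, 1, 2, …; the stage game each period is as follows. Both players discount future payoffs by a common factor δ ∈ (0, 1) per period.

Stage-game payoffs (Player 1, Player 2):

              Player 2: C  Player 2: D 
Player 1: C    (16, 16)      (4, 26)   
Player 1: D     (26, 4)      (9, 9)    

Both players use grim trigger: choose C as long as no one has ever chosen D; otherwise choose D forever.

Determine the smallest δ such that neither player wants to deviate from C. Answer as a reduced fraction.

Under grim trigger the critical discount factor is (T−C)/(T−P) with T = 26, C = 16, P = 9.
δ* = (26−16)/(26−9) = 10/17.

10/17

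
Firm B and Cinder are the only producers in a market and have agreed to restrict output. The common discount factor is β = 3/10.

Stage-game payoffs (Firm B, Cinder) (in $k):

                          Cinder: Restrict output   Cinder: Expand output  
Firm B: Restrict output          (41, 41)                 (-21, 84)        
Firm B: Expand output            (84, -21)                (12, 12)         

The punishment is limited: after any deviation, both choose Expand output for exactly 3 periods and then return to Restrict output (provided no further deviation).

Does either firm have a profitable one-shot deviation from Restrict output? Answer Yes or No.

Yes

Comparing payoff streams over the 4 periods until play realigns: cooperate → 41(1+β+…+β^3); deviate → 84 + 12(β+…+β^3).
Cooperation is sustained iff (41−12)(β+…+β^3) ≥ 84−41.
β+…+β^3 = 3/10·(1−(3/10)^3)/(1−3/10) = 0.4170, and (84−41)/(41−12) = 1.4828.
0.4170 < 1.4828, so cooperation is not sustainable.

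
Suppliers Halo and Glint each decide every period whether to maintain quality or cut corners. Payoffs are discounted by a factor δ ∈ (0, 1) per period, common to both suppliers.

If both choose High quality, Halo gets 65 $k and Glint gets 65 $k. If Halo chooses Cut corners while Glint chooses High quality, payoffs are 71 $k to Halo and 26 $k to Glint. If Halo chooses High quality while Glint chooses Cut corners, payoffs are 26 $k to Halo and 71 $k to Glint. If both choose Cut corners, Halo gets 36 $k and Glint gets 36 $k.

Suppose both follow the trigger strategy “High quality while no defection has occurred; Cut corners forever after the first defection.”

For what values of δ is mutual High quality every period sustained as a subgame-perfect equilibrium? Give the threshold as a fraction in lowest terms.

6/35

65/(1−δ) ≥ 71 + 36δ/(1−δ)
65 ≥ 71 − 35δ
δ ≥ 6/35.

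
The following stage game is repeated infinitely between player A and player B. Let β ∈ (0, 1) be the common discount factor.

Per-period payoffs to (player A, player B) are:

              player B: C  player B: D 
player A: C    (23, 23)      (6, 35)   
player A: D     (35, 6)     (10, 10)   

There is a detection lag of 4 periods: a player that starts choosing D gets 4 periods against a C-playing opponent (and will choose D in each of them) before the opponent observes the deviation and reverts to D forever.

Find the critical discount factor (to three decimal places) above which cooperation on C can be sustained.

0.832

The best deviation is to choose D for all 4 undetected periods, earning 35 each, then 10 forever once detected.
Deviation value: 35(1−β^4)/(1−β) + 10β^4/(1−β); cooperation value: 23/(1−β).
IC: 23 ≥ 35(1−β^4) + 10β^4 = 35 − 25β^4.
So β^4 ≥ 12/25, giving β ≥ (12/25)^(1/4) ≈ 0.832.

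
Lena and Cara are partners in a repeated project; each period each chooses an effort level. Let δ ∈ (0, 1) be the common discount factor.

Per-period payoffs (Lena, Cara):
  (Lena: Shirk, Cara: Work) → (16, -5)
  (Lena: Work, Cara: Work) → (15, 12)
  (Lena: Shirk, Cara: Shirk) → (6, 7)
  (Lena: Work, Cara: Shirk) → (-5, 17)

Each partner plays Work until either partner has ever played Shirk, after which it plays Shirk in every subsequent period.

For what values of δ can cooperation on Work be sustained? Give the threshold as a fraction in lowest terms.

Lena: cooperation gives 15 each period; deviation gives 16 once then 6 forever.
  15/(1−δ) ≥ 16 + 6δ/(1−δ) ⇒ δ ≥ 1/10.
Cara: cooperation gives 12 each period; deviation gives 17 once then 7 forever.
  δ ≥ 5/10 = 1/2.
Both must hold, so the binding constraint is Cara's: δ ≥ 1/2.

1/2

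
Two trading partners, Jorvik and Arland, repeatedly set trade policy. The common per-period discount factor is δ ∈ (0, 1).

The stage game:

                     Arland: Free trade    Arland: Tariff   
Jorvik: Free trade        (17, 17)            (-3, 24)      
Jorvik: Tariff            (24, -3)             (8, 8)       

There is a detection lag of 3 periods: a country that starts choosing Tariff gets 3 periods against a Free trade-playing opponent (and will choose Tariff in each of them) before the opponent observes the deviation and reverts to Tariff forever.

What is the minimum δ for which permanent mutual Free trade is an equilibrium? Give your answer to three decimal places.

The best deviation is to choose Tariff for all 3 undetected periods, earning 24 each, then 8 forever once detected.
Deviation value: 24(1−δ^3)/(1−δ) + 8δ^3/(1−δ); cooperation value: 17/(1−δ).
IC: 17 ≥ 24(1−δ^3) + 8δ^3 = 24 − 16δ^3.
So δ^3 ≥ 7/16, giving δ ≥ (7/16)^(1/3) ≈ 0.759.

0.759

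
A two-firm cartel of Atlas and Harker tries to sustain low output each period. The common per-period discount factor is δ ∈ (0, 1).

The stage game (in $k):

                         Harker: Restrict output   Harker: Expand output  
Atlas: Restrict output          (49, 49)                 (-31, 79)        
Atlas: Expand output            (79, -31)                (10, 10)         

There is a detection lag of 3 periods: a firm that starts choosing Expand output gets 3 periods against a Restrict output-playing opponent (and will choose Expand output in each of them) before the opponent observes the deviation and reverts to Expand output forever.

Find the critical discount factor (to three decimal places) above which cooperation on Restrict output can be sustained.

0.758

The best deviation is to choose Expand output for all 3 undetected periods, earning 79 each, then 10 forever once detected.
Deviation value: 79(1−δ^3)/(1−δ) + 10δ^3/(1−δ); cooperation value: 49/(1−δ).
IC: 49 ≥ 79(1−δ^3) + 10δ^3 = 79 − 69δ^3.
So δ^3 ≥ 30/69 = 10/23, giving δ ≥ (10/23)^(1/3) ≈ 0.758.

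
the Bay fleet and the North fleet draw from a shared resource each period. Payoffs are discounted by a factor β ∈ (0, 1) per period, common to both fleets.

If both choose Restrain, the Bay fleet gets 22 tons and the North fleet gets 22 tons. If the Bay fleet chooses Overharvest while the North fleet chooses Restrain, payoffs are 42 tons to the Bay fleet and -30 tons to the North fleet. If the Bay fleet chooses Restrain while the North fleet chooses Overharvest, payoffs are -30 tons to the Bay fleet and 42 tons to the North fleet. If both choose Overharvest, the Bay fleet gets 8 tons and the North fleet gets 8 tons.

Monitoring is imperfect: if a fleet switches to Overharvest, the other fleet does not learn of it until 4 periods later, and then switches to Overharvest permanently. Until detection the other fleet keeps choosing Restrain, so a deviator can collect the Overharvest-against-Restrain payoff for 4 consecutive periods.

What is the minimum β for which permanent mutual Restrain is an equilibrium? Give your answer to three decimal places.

0.876

The best deviation is to choose Overharvest for all 4 undetected periods, earning 42 each, then 8 forever once detected.
Deviation value: 42(1−β^4)/(1−β) + 8β^4/(1−β); cooperation value: 22/(1−β).
IC: 22 ≥ 42(1−β^4) + 8β^4 = 42 − 34β^4.
So β^4 ≥ 20/34 = 10/17, giving β ≥ (10/17)^(1/4) ≈ 0.876.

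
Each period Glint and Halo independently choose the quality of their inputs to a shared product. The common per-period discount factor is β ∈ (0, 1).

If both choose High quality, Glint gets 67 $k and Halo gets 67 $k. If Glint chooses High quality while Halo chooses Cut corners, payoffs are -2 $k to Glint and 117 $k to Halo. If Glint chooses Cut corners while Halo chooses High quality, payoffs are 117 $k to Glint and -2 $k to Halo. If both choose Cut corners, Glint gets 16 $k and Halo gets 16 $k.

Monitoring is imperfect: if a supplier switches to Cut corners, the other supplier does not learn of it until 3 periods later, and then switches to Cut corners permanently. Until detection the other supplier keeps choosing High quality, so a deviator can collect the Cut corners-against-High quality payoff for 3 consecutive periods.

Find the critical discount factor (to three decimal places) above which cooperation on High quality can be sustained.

Deviating for the 3 undetected periods gains 117−67 = 50 per period over cooperation, then loses 67−16 = 51 per period forever once punishment starts.
Gain: 50(1 + β + … + β^2); loss: 51·β^3/(1−β).
No profitable deviation ⇔ 50(1−β^3) ≤ 51·β^3, i.e. β^3 ≥ 50/(50+51) = 50/101.
Hence β ≥ (50/101)^(1/3) ≈ 0.791.

0.791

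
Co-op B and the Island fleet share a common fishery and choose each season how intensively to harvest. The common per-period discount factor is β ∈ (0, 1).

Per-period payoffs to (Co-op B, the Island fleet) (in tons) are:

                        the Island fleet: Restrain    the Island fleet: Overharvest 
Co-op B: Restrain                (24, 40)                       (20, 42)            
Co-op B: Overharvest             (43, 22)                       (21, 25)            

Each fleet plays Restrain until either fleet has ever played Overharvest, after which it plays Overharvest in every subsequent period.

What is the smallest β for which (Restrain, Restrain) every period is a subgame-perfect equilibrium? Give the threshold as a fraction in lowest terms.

Co-op B's threshold: (43−24)/(43−21) = 19/22.
the Island fleet's threshold: (42−40)/(42−25) = 2/17.
19/22 > 2/17, so Co-op B binds and β* = 19/22.

19/22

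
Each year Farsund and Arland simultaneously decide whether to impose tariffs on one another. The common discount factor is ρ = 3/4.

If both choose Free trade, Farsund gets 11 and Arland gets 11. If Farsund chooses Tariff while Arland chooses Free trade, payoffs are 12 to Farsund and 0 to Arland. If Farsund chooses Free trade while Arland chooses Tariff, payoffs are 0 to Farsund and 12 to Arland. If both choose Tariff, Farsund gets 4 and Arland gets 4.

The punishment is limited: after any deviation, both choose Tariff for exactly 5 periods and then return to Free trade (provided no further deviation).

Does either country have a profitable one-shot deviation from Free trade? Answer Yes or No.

No

Comparing payoff streams over the 6 periods until play realigns: cooperate → 11(1+ρ+…+ρ^5); deviate → 12 + 4(ρ+…+ρ^5).
Cooperation is sustained iff (11−4)(ρ+…+ρ^5) ≥ 12−11.
ρ+…+ρ^5 = 3/4·(1−(3/4)^5)/(1−3/4) = 2.2881, and (12−11)/(11−4) = 0.1429.
2.2881 ≥ 0.1429, so cooperation is sustainable.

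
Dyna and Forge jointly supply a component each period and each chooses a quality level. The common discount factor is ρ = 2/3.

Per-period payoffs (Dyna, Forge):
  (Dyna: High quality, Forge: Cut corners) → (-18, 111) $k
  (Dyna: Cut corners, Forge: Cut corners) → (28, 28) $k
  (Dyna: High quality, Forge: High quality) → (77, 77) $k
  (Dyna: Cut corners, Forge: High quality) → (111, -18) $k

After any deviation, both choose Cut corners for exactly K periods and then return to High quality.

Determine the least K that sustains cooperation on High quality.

2

IC: ρ(1−ρ^K)/(1−ρ) ≥ (111−77)/(77−28) = 34/49.
With ρ = 2/3: need 1 − ρ^K ≥ 34/49·(1−2/3)/(2/3), i.e. ρ^K ≤ 0.6531.
Since (2/3)^1 = 0.6667 and (2/3)^2 = 0.4444, the smallest such K is 2.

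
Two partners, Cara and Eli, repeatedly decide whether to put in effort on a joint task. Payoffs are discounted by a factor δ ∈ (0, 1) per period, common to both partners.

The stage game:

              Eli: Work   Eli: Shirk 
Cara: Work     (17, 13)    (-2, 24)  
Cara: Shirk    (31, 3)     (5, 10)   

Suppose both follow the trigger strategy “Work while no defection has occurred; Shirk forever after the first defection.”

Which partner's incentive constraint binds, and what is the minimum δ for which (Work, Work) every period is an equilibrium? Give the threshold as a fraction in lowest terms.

Cara: cooperation gives 17 each period; deviation gives 31 once then 5 forever.
  17/(1−δ) ≥ 31 + 5δ/(1−δ) ⇒ δ ≥ 14/26 = 7/13.
Eli: cooperation gives 13 each period; deviation gives 24 once then 10 forever.
  δ ≥ 11/14.
Both must hold, so the binding constraint is Eli's: δ ≥ 11/14.

Eli; δ ≥ 11/14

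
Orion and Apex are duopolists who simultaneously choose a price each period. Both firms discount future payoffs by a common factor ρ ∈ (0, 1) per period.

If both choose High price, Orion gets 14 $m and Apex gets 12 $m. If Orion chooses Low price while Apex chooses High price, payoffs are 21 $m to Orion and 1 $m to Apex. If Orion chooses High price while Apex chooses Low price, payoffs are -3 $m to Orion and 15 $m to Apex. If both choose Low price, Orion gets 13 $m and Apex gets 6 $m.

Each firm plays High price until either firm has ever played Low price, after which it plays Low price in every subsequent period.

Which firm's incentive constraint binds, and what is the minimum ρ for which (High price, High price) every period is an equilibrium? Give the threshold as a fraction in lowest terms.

For Orion: deviation gain 21−14 = 7, per-period punishment loss 14−13 = 1. IC gives ρ ≥ 7/8.
For Apex: gain 3, loss 6 per period, so ρ ≥ 3/9 = 1/3.
The tighter constraint is Orion's, so cooperation needs ρ ≥ 7/8.

Orion; ρ ≥ 7/8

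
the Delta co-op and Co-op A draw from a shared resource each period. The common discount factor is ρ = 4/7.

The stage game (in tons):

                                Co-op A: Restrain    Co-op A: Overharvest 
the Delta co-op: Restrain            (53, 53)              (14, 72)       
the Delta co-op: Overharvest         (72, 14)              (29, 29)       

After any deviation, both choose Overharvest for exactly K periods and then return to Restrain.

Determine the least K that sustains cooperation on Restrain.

2

IC: ρ(1−ρ^K)/(1−ρ) ≥ (72−53)/(53−29) = 19/24.
With ρ = 4/7: need 1 − ρ^K ≥ 19/24·(1−4/7)/(4/7), i.e. ρ^K ≤ 0.4062.
Since (4/7)^1 = 0.5714 and (4/7)^2 = 0.3265, the smallest such K is 2.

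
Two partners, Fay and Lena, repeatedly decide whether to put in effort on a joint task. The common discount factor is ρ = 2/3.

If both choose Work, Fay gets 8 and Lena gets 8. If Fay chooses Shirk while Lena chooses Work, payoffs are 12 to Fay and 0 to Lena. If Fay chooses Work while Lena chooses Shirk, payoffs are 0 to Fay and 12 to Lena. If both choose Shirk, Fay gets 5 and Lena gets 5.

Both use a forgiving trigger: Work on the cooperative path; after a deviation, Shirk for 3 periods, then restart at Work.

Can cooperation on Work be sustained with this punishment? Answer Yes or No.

A one-shot deviation gives 12 now, then 5 for 3 periods, then back to 8.
Gain from deviating: (12−8) today; loss: (8−5) in each of the next 3 periods.
No-deviation condition: (8−5)(ρ+…+ρ^3) ≥ 12−8, i.e. ρ+…+ρ^3 ≥ 4/3.
At ρ = 2/3: ρ+…+ρ^3 = 1.4074 ≥ 1.3333.
So cooperation is sustainable.

Yes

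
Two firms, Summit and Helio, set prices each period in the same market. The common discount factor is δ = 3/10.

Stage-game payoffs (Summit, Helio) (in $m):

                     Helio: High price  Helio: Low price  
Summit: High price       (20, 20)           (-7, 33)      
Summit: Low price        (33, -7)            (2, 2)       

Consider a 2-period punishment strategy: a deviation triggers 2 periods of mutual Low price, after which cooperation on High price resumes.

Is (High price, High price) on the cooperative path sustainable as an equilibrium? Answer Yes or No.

No

A one-shot deviation gives 33 now, then 2 for 2 periods, then back to 20.
Gain from deviating: (33−20) today; loss: (20−2) in each of the next 2 periods.
No-deviation condition: (20−2)(δ+…+δ^2) ≥ 33−20, i.e. δ+…+δ^2 ≥ 13/18.
At δ = 3/10: δ+…+δ^2 = 0.3900 < 0.7222.
So cooperation is not sustainable.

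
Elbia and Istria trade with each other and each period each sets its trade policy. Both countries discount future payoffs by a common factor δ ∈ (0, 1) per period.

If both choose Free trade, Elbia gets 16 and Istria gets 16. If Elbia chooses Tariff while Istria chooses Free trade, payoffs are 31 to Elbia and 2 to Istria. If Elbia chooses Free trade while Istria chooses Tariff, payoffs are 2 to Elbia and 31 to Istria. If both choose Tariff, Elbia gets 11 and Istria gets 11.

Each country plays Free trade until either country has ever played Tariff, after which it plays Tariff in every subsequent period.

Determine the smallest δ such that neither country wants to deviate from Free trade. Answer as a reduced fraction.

3/4

16/(1−δ) ≥ 31 + 11δ/(1−δ)
16 ≥ 31 − 20δ
δ ≥ 15/20 = 3/4.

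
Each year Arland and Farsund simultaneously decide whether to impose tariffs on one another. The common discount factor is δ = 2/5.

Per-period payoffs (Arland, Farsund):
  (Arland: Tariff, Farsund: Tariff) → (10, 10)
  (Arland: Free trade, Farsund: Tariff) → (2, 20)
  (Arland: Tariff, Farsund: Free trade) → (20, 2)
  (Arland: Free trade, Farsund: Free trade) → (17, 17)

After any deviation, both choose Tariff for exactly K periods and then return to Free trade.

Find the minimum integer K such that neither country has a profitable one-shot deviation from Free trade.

2

No profitable deviation requires (17−10)(δ+…+δ^K) ≥ 20−17, i.e. δ+…+δ^K ≥ 3/7 ≈ 0.4286.
With δ = 2/5, the partial sums are K=1: 0.4000, K=2: 0.5600.
K = 2 is the first length at which the sum reaches 0.4286.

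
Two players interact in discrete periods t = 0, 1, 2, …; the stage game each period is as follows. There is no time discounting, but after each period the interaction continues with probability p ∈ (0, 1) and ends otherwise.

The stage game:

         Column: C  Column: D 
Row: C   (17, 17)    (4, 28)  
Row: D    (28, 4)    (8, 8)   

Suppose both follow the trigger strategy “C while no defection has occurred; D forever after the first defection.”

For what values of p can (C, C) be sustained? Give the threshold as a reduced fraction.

11/20

Expected cooperation value is 17 + p·17 + p²·17 + … = 17/(1−p); deviation gives 28 + p·8/(1−p).
17 ≥ 28(1−p) + 8p ⇒ 20p ≥ 11 ⇒ p ≥ 11/20.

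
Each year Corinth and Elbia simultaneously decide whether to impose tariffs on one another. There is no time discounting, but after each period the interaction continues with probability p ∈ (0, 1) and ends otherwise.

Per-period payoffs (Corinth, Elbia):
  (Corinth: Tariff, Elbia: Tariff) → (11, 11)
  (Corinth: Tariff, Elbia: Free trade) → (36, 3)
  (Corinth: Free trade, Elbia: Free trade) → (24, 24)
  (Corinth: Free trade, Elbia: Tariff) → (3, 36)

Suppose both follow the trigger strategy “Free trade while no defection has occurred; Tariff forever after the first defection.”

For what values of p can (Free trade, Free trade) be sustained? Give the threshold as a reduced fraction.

Expected cooperation value is 24 + p·24 + p²·24 + … = 24/(1−p); deviation gives 36 + p·11/(1−p).
24 ≥ 36(1−p) + 11p ⇒ 25p ≥ 12 ⇒ p ≥ 12/25.

12/25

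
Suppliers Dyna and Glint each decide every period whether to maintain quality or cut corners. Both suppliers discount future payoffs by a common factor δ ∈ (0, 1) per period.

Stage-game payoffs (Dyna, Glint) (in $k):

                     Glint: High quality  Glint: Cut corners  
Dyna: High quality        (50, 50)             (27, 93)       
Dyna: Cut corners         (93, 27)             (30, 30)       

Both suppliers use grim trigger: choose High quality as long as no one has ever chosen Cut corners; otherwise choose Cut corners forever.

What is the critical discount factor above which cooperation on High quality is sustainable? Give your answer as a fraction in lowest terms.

Under grim trigger the critical discount factor is (T−C)/(T−P) with T = 93, C = 50, P = 30.
δ* = (93−50)/(93−30) = 43/63.

43/63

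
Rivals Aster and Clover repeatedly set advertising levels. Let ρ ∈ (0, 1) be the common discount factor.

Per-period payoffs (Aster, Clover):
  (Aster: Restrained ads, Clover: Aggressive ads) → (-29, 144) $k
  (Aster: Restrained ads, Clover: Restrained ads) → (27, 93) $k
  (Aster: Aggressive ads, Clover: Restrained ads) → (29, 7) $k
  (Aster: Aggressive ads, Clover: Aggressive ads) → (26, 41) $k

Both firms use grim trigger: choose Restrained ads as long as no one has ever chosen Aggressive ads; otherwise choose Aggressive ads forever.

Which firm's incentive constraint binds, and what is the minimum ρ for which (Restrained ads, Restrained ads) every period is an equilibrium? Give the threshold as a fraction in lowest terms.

Aster; ρ ≥ 2/3

Aster's threshold: (29−27)/(29−26) = 2/3.
Clover's threshold: (144−93)/(144−41) = 51/103.
2/3 > 51/103, so Aster binds and ρ* = 2/3.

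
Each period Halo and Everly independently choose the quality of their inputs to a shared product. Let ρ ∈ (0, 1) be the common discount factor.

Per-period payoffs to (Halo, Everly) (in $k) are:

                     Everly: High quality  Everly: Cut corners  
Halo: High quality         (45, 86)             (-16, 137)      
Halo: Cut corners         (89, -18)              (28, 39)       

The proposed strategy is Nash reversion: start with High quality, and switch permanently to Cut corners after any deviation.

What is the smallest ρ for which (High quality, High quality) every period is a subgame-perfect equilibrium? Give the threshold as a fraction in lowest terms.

Halo: cooperation gives 45 each period; deviation gives 89 once then 28 forever.
  45/(1−ρ) ≥ 89 + 28ρ/(1−ρ) ⇒ ρ ≥ 44/61.
Everly: cooperation gives 86 each period; deviation gives 137 once then 39 forever.
  ρ ≥ 51/98.
Both must hold, so the binding constraint is Halo's: ρ ≥ 44/61.

44/61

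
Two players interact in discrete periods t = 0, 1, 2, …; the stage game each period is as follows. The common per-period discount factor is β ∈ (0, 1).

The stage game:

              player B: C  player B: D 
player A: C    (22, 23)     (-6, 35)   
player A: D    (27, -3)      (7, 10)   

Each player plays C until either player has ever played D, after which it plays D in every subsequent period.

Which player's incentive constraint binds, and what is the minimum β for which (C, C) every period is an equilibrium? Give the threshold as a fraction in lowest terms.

player A: cooperation gives 22 each period; deviation gives 27 once then 7 forever.
  22/(1−β) ≥ 27 + 7β/(1−β) ⇒ β ≥ 5/20 = 1/4.
player B: cooperation gives 23 each period; deviation gives 35 once then 10 forever.
  β ≥ 12/25.
Both must hold, so the binding constraint is player B's: β ≥ 12/25.

player B; β ≥ 12/25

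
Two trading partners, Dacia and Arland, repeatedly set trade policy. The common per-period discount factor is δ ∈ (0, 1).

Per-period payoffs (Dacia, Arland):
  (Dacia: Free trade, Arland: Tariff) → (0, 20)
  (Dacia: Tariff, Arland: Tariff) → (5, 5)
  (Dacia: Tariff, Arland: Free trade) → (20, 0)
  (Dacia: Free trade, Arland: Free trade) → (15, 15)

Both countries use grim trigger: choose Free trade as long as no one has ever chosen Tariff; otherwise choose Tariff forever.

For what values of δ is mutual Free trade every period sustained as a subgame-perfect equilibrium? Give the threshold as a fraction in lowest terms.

1/3

15/(1−δ) ≥ 20 + 5δ/(1−δ)
15 ≥ 20 − 15δ
δ ≥ 5/15 = 1/3.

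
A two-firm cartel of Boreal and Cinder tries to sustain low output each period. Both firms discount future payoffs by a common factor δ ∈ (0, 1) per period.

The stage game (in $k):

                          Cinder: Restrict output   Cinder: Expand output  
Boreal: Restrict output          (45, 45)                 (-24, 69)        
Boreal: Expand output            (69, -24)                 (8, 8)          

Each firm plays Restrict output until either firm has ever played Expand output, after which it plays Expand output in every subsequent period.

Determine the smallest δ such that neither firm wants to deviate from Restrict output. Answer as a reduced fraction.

24/61

Cooperation forever yields 45 each period: 45/(1−δ).
Deviating yields 69 once, then 8 forever: 69 + 8δ/(1−δ).
No profitable deviation requires 45/(1−δ) ≥ 69 + 8δ/(1−δ).
Multiplying by (1−δ): 45 ≥ 69(1−δ) + 8δ = 69 − 61δ.
So 61δ ≥ 24, i.e. δ ≥ 24/61.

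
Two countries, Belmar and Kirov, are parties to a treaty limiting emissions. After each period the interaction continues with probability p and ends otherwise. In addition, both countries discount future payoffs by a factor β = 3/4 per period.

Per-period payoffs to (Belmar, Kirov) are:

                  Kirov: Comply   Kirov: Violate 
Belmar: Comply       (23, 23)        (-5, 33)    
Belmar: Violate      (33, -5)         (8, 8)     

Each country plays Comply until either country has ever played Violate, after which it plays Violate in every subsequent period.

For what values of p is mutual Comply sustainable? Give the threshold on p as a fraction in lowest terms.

With continuation probability p and discount β, the effective per-period discount factor is βp.
Grim-trigger IC: βp ≥ (33−23)/(33−8) = 2/5.
So p ≥ (2/5)/(3/4) = 8/15.

8/15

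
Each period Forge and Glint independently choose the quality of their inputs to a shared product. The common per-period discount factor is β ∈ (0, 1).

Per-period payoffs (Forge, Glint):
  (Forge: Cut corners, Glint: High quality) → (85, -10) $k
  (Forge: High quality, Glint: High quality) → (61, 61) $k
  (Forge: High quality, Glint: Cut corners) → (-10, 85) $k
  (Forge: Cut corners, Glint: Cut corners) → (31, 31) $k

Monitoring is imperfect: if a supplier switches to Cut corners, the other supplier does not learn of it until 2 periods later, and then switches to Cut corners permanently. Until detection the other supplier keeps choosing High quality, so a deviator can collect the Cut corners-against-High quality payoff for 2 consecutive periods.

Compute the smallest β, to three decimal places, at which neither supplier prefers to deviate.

A deviator earns 85 for 2 periods, then 31 forever; cooperating earns 61 forever. Multiplying the IC by (1−β):
61 ≥ 85(1−β^2) + 31β^2, so 54·β^2 ≥ 24 and β^2 ≥ 4/9.
β ≥ (4/9)^(1/2) ≈ 0.667.

0.667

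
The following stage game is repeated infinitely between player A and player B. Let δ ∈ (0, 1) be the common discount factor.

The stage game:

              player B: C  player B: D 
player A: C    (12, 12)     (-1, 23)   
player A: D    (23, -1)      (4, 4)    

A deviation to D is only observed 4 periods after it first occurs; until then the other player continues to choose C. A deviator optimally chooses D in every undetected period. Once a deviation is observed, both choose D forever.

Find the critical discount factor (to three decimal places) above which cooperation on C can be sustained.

A deviator earns 23 for 4 periods, then 4 forever; cooperating earns 12 forever. Multiplying the IC by (1−δ):
12 ≥ 23(1−δ^4) + 4δ^4, so 19·δ^4 ≥ 11 and δ^4 ≥ 11/19.
δ ≥ (11/19)^(1/4) ≈ 0.872.

0.872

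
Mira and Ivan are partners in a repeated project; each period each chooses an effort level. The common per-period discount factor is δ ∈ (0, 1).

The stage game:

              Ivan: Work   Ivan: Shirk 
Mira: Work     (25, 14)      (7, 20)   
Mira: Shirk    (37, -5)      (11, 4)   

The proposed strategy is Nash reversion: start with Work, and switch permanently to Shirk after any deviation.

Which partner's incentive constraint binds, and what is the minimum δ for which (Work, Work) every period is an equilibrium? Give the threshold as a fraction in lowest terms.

Mira's threshold: (37−25)/(37−11) = 6/13.
Ivan's threshold: (20−14)/(20−4) = 3/8.
6/13 > 3/8, so Mira binds and δ* = 6/13.

Mira; δ ≥ 6/13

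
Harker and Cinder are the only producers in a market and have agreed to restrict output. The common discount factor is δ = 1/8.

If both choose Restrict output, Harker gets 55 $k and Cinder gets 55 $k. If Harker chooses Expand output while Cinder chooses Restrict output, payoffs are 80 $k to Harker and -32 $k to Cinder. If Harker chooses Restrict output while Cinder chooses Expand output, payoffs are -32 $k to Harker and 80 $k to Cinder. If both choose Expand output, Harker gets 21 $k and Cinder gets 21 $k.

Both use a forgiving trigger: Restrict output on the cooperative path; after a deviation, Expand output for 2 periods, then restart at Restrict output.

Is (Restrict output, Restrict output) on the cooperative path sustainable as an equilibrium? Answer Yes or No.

Comparing payoff streams over the 3 periods until play realigns: cooperate → 55(1+δ+…+δ^2); deviate → 80 + 21(δ+…+δ^2).
Cooperation is sustained iff (55−21)(δ+…+δ^2) ≥ 80−55.
δ+…+δ^2 = 1/8·(1−(1/8)^2)/(1−1/8) = 0.1406, and (80−55)/(55−21) = 0.7353.
0.1406 < 0.7353, so cooperation is not sustainable.

No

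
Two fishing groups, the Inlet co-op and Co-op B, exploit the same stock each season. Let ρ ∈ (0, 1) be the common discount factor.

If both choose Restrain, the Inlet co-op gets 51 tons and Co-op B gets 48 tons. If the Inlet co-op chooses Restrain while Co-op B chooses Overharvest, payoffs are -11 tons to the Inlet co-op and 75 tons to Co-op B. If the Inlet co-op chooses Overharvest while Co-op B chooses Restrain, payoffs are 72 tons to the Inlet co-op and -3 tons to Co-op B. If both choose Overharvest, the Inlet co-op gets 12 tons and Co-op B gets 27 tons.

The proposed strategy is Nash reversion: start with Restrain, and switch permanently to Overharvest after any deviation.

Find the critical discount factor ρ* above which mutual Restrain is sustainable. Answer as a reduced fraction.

9/16

For the Inlet co-op: deviation gain 72−51 = 21, per-period punishment loss 51−12 = 39. IC gives ρ ≥ 21/60 = 7/20.
For Co-op B: gain 27, loss 21 per period, so ρ ≥ 27/48 = 9/16.
The tighter constraint is Co-op B's, so cooperation needs ρ ≥ 9/16.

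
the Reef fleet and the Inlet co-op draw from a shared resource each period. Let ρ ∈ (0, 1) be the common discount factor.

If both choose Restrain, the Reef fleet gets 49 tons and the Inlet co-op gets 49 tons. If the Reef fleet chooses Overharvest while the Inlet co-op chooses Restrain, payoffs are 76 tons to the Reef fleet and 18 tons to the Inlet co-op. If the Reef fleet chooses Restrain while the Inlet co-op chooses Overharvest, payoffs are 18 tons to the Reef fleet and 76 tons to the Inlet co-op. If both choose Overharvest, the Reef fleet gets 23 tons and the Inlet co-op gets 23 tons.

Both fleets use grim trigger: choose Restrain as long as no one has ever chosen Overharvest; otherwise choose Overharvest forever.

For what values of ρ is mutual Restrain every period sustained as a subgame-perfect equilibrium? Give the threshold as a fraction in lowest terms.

49/(1−ρ) ≥ 76 + 23ρ/(1−ρ)
49 ≥ 76 − 53ρ
ρ ≥ 27/53.

27/53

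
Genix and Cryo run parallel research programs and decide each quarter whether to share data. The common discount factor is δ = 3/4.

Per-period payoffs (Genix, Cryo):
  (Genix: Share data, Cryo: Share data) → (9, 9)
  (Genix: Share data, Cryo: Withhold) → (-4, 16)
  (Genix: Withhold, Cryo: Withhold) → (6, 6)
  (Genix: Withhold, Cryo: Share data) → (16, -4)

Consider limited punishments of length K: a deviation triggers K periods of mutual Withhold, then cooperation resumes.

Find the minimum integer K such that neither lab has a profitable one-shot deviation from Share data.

No profitable deviation requires (9−6)(δ+…+δ^K) ≥ 16−9, i.e. δ+…+δ^K ≥ 7/3 ≈ 2.3333.
With δ = 3/4, the partial sums are K=1: 0.7500, K=2: 1.3125, K=3: 1.7344, K=4: 2.0508, K=5: 2.2881, K=6: 2.4661.
K = 6 is the first length at which the sum reaches 2.3333.

6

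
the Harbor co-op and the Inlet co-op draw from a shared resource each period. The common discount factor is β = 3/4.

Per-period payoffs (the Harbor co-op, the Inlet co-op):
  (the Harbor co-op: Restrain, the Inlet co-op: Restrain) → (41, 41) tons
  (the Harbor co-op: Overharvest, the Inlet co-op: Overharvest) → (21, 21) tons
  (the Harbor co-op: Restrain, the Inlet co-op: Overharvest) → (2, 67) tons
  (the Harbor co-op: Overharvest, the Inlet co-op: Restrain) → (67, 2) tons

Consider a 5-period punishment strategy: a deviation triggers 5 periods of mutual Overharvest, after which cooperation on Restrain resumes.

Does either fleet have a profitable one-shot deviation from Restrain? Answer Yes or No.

Comparing payoff streams over the 6 periods until play realigns: cooperate → 41(1+β+…+β^5); deviate → 67 + 21(β+…+β^5).
Cooperation is sustained iff (41−21)(β+…+β^5) ≥ 67−41.
β+…+β^5 = 3/4·(1−(3/4)^5)/(1−3/4) = 2.2881, and (67−41)/(41−21) = 1.3000.
2.2881 ≥ 1.3000, so cooperation is sustainable.

No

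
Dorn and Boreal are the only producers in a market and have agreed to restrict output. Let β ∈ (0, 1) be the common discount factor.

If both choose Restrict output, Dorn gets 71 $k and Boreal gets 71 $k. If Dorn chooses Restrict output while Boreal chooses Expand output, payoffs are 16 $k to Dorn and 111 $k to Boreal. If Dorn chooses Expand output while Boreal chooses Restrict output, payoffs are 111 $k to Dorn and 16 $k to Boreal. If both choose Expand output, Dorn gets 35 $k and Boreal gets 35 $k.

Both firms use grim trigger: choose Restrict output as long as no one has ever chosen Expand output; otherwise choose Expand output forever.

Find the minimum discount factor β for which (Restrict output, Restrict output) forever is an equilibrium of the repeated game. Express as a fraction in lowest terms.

One-period gain from deviating is 111 − 71 = 40. The loss is 71 − 35 = 36 in every subsequent period, with present value 36·β/(1−β).
Deviation is unprofitable when 36·β/(1−β) ≥ 40, i.e. β/(1−β) ≥ 10/9.
Equivalently β ≥ 40/(40+36) = 10/19.

10/19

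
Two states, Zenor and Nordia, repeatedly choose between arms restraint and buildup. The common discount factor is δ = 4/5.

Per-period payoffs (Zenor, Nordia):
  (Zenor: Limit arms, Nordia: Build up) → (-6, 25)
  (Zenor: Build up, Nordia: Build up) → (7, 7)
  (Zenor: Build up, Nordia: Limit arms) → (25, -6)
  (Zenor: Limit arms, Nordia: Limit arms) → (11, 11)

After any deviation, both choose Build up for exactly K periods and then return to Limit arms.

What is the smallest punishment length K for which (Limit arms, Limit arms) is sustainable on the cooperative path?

No profitable deviation requires (11−7)(δ+…+δ^K) ≥ 25−11, i.e. δ+…+δ^K ≥ 7/2 ≈ 3.5000.
With δ = 4/5, the partial sums are K=1: 0.8000, K=2: 1.4400, …, K=8: 3.3289, K=9: 3.4631, K=10: 3.5705.
K = 10 is the first length at which the sum reaches 3.5000.

10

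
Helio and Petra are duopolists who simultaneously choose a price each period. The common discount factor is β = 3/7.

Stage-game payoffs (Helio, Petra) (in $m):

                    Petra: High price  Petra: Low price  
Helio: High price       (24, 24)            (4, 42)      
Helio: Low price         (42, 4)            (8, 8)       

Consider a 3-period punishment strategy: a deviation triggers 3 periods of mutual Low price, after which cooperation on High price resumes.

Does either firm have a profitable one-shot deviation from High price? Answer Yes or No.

Yes

Comparing payoff streams over the 4 periods until play realigns: cooperate → 24(1+β+…+β^3); deviate → 42 + 8(β+…+β^3).
Cooperation is sustained iff (24−8)(β+…+β^3) ≥ 42−24.
β+…+β^3 = 3/7·(1−(3/7)^3)/(1−3/7) = 0.6910, and (42−24)/(24−8) = 1.1250.
0.6910 < 1.1250, so cooperation is not sustainable.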